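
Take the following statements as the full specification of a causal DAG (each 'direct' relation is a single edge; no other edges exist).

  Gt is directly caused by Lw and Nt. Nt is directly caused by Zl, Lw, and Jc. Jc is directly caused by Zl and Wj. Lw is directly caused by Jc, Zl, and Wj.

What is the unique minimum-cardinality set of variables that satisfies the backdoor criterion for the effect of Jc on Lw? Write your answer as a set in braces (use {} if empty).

{Wj, Zl}

Variables eligible for adjustment (non-descendants of Jc, excluding Jc and Lw): {Wj, Zl}.
Backdoor paths from Jc to Lw:
  P1: Jc <- Zl -> Lw
  P2: Jc <- Zl -> Nt <- Lw
  P3: Jc <- Zl -> Nt -> Gt <- Lw
  P4: Jc <- Wj -> Lw
The empty set is not sufficient: P1 (Jc <- Zl -> Lw) has no collider blocking it and no conditioned non-collider, so it is open.
Try {Wj, Zl}:
  P1: blocked at fork node Zl ∈ conditioning set.
  P2: blocked at fork node Zl ∈ conditioning set.
  P3: blocked at fork node Zl ∈ conditioning set.
  P4: blocked at fork node Wj ∈ conditioning set.
{Wj, Zl} contains no descendant of Jc and blocks every backdoor path.
Every element of {Wj, Zl} is needed (dropping Wj leaves P4 open; dropping Zl leaves P1 open), so no proper subset is valid.
Among all size-2 subsets of the eligible variables, only {Wj, Zl} blocks every backdoor path, so it is the unique smallest valid adjustment set.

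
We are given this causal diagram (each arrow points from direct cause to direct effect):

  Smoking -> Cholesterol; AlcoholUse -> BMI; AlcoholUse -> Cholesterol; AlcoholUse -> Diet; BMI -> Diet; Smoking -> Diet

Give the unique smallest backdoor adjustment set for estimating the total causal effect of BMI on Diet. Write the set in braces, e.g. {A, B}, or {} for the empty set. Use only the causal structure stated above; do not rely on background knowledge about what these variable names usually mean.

Variables eligible for adjustment (non-descendants of BMI, excluding BMI and Diet): {AlcoholUse, Cholesterol, Smoking}.
Backdoor paths from BMI to Diet:
  P1: BMI <- AlcoholUse -> Diet
  P2: BMI <- AlcoholUse -> Cholesterol <- Smoking -> Diet
The empty set is not sufficient: P1 (BMI <- AlcoholUse -> Diet) has no collider blocking it and no conditioned non-collider, so it is open.
Try {AlcoholUse}:
  P1: blocked at fork node AlcoholUse ∈ conditioning set.
  P2: blocked at fork node AlcoholUse ∈ conditioning set.
{AlcoholUse} contains no descendant of BMI and blocks every backdoor path.
No other singleton works — e.g. {Smoking} leaves P1 open — so {AlcoholUse} is the unique smallest valid adjustment set.

{AlcoholUse}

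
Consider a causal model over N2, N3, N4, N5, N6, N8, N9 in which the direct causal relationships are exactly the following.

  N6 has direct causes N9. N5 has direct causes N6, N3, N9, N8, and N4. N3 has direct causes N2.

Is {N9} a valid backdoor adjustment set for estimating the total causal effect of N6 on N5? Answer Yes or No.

Yes

Backdoor paths from N6 to N5 (paths whose first edge points into N6):
  P1: N6 <- N9 -> N5
Condition 1 (no descendant of N6 in the set): holds — descendants of N6 are {N5}; none are in {N9}.
Condition 2 (every backdoor path blocked by {N9}):
  P1: blocked at fork node N9 ∈ conditioning set.
{N9} satisfies the backdoor criterion.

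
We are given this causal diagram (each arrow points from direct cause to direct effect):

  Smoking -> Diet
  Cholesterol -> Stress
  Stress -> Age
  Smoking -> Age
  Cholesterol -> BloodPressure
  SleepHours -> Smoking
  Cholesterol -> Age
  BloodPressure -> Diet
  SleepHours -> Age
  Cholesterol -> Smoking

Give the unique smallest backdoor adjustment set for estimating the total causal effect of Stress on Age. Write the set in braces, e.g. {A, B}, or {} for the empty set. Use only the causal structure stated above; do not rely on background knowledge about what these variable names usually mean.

Variables eligible for adjustment (non-descendants of Stress, excluding Stress and Age): {BloodPressure, Cholesterol, Diet, SleepHours, Smoking}.
Backdoor paths from Stress to Age:
  P1: Stress <- Cholesterol -> BloodPressure -> Diet <- Smoking <- SleepHours -> Age
  P2: Stress <- Cholesterol -> BloodPressure -> Diet <- Smoking -> Age
  P3: Stress <- Cholesterol -> Smoking <- SleepHours -> Age
  P4: Stress <- Cholesterol -> Smoking -> Age
  P5: Stress <- Cholesterol -> Age
The empty set is not sufficient: P4 (Stress <- Cholesterol -> Smoking -> Age) has no collider blocking it and no conditioned non-collider, so it is open.
Try {Cholesterol}:
  P1: blocked at fork node Cholesterol ∈ conditioning set.
  P2: blocked at fork node Cholesterol ∈ conditioning set.
  P3: blocked at fork node Cholesterol ∈ conditioning set.
  P4: blocked at fork node Cholesterol ∈ conditioning set.
  P5: blocked at fork node Cholesterol ∈ conditioning set.
{Cholesterol} contains no descendant of Stress and blocks every backdoor path.
No other singleton works — e.g. {BloodPressure} leaves P4 open — so {Cholesterol} is the unique smallest valid adjustment set.

{Cholesterol}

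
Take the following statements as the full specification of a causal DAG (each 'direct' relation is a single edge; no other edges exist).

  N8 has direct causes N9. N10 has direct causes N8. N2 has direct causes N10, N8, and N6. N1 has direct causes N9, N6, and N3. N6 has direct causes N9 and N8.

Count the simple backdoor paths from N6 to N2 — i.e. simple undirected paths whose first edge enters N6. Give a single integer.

A backdoor path from N6 to N2 is any simple undirected path whose first edge points into N6 (i.e. leaves N6 via a parent).
Parents of N6: {N8, N9}.
Enumerating:
  P1: N6 <- N9 -> N8 -> N10 -> N2
  P2: N6 <- N9 -> N8 -> N2
  P3: N6 <- N8 -> N10 -> N2
  P4: N6 <- N8 -> N2
That exhausts the simple backdoor paths. Count: 4.

4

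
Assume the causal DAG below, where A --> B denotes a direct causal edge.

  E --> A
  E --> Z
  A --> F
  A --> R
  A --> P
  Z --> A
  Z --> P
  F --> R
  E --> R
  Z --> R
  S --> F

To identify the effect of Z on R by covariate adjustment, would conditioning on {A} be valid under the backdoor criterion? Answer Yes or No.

No

Backdoor paths from Z to R (paths whose first edge points into Z):
  P1: Z <- E -> A -> F -> R
  P2: Z <- E -> A -> R
  P3: Z <- E -> R
Condition 1 (no descendant of Z in the set): FAILS — A is a descendant of Z.
Condition 2 (every backdoor path blocked by {A}):
  P1: blocked at chain node A ∈ conditioning set.
  P2: blocked at chain node A ∈ conditioning set.
  P3: open — no interior node is in the conditioning set.
{A} does not satisfy the backdoor criterion.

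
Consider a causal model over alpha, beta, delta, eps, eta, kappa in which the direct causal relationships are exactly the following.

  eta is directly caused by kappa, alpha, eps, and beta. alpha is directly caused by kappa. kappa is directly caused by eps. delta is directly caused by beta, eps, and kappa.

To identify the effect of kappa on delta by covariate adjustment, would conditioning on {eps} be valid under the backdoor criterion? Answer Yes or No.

Yes

Backdoor paths from kappa to delta (paths whose first edge points into kappa):
  P1: kappa <- eps -> delta
  P2: kappa <- eps -> eta <- beta -> delta
Condition 1 (no descendant of kappa in the set): holds — descendants of kappa are {alpha, delta, eta}; none are in {eps}.
Condition 2 (every backdoor path blocked by {eps}):
  P1: blocked at fork node eps ∈ conditioning set.
  P2: blocked at fork node eps ∈ conditioning set.
{eps} satisfies the backdoor criterion.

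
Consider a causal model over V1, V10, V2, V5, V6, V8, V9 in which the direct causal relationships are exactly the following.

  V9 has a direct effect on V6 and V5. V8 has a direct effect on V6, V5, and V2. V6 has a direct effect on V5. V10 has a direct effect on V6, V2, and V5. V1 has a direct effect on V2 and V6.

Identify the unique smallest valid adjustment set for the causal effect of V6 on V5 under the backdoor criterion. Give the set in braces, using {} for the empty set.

Variables eligible for adjustment (non-descendants of V6, excluding V6 and V5): {V1, V10, V2, V8, V9}.
Backdoor paths from V6 to V5:
  P1: V6 <- V8 -> V2 <- V10 -> V5
  P2: V6 <- V8 -> V5
  P3: V6 <- V1 -> V2 <- V8 -> V5
  P4: V6 <- V1 -> V2 <- V10 -> V5
  P5: V6 <- V10 -> V2 <- V8 -> V5
  P6: V6 <- V10 -> V5
  P7: V6 <- V9 -> V5
The empty set is not sufficient: P2 (V6 <- V8 -> V5) has no collider blocking it and no conditioned non-collider, so it is open.
Try {V10, V8, V9}:
  P1: blocked at fork node V8 ∈ conditioning set.
  P2: blocked at fork node V8 ∈ conditioning set.
  P3: blocked at collider V2 (neither it nor any descendant is in the conditioning set).
  P4: blocked at collider V2 (neither it nor any descendant is in the conditioning set).
  P5: blocked at fork node V10 ∈ conditioning set.
  P6: blocked at fork node V10 ∈ conditioning set.
  P7: blocked at fork node V9 ∈ conditioning set.
{V10, V8, V9} contains no descendant of V6 and blocks every backdoor path.
Every element of {V10, V8, V9} is needed (dropping V10 leaves P6 open; dropping V8 leaves P2 open; dropping V9 leaves P7 open), so no proper subset is valid.
Among all size-3 subsets of the eligible variables, only {V10, V8, V9} blocks every backdoor path, so it is the unique smallest valid adjustment set.

{V10, V8, V9}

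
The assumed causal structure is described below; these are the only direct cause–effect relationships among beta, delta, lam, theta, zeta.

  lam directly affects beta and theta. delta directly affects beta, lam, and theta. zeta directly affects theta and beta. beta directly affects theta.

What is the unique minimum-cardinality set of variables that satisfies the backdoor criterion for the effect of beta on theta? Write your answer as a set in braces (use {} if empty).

Variables eligible for adjustment (non-descendants of beta, excluding beta and theta): {delta, lam, zeta}.
Backdoor paths from beta to theta:
  P1: beta <- zeta -> theta
  P2: beta <- delta -> lam -> theta
  P3: beta <- delta -> theta
  P4: beta <- lam <- delta -> theta
  P5: beta <- lam -> theta
The empty set is not sufficient: P1 (beta <- zeta -> theta) has no collider blocking it and no conditioned non-collider, so it is open.
Try {delta, lam, zeta}:
  P1: blocked at fork node zeta ∈ conditioning set.
  P2: blocked at fork node delta ∈ conditioning set.
  P3: blocked at fork node delta ∈ conditioning set.
  P4: blocked at chain node lam ∈ conditioning set.
  P5: blocked at fork node lam ∈ conditioning set.
{delta, lam, zeta} contains no descendant of beta and blocks every backdoor path.
Every element of {delta, lam, zeta} is needed (dropping delta leaves P3 open; dropping lam leaves P5 open; dropping zeta leaves P1 open), so no proper subset is valid.
Among all size-3 subsets of the eligible variables, only {delta, lam, zeta} blocks every backdoor path, so it is the unique smallest valid adjustment set.

{delta, lam, zeta}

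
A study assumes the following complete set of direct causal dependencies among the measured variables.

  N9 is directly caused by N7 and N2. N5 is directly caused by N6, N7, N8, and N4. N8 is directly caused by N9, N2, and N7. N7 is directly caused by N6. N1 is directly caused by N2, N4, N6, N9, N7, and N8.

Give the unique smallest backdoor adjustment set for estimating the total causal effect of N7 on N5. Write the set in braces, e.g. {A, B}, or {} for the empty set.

{N6}

Variables eligible for adjustment (non-descendants of N7, excluding N7 and N5): {N2, N4, N6}.
Backdoor paths from N7 to N5:
  P1: N7 <- N6 -> N1 <- N2 -> N9 -> N8 -> N5
  P2: N7 <- N6 -> N1 <- N2 -> N8 -> N5
  P3: N7 <- N6 -> N1 <- N4 -> N5
  P4: N7 <- N6 -> N1 <- N9 <- N2 -> N8 -> N5
  P5: N7 <- N6 -> N1 <- N9 -> N8 -> N5
  P6: N7 <- N6 -> N1 <- N8 -> N5
  P7: N7 <- N6 -> N5
The empty set is not sufficient: P7 (N7 <- N6 -> N5) has no collider blocking it and no conditioned non-collider, so it is open.
Try {N6}:
  P1: blocked at fork node N6 ∈ conditioning set.
  P2: blocked at fork node N6 ∈ conditioning set.
  P3: blocked at fork node N6 ∈ conditioning set.
  P4: blocked at fork node N6 ∈ conditioning set.
  P5: blocked at fork node N6 ∈ conditioning set.
  P6: blocked at fork node N6 ∈ conditioning set.
  P7: blocked at fork node N6 ∈ conditioning set.
{N6} contains no descendant of N7 and blocks every backdoor path.
No other singleton works — e.g. {N2} leaves P7 open — so {N6} is the unique smallest valid adjustment set.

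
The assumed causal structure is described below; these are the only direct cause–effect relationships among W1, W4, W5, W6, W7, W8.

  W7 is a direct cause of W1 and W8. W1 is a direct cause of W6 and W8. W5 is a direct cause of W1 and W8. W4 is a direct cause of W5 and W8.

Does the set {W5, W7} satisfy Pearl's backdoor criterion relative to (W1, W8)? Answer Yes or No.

Yes

Backdoor paths from W1 to W8 (paths whose first edge points into W1):
  P1: W1 <- W5 <- W4 -> W8
  P2: W1 <- W5 -> W8
  P3: W1 <- W7 -> W8
Condition 1 (no descendant of W1 in the set): holds — descendants of W1 are {W6, W8}; none are in {W5, W7}.
Condition 2 (every backdoor path blocked by {W5, W7}):
  P1: blocked at chain node W5 ∈ conditioning set.
  P2: blocked at fork node W5 ∈ conditioning set.
  P3: blocked at fork node W7 ∈ conditioning set.
{W5, W7} satisfies the backdoor criterion.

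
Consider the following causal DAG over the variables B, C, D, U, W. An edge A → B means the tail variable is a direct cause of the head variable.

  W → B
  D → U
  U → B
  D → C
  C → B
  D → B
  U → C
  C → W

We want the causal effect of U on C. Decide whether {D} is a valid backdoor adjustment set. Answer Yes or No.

Backdoor paths from U to C (paths whose first edge points into U):
  P1: U <- D -> C
  P2: U <- D -> B <- C
  P3: U <- D -> B <- W <- C
Condition 1 (no descendant of U in the set): holds — descendants of U are {B, C, W}; none are in {D}.
Condition 2 (every backdoor path blocked by {D}):
  P1: blocked at fork node D ∈ conditioning set.
  P2: blocked at fork node D ∈ conditioning set.
  P3: blocked at fork node D ∈ conditioning set.
{D} satisfies the backdoor criterion.

Yes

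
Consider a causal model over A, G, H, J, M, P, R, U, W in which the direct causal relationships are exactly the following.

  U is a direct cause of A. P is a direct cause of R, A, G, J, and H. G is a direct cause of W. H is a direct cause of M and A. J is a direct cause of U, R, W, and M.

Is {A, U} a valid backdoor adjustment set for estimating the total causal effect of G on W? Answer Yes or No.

Backdoor paths from G to W (paths whose first edge points into G):
  P1: G <- P -> J -> W
  P2: G <- P -> H -> A <- U <- J -> W
  P3: G <- P -> H -> M <- J -> W
  P4: G <- P -> R <- J -> W
  P5: G <- P -> A <- U <- J -> W
  P6: G <- P -> A <- H -> M <- J -> W
Condition 1 (no descendant of G in the set): holds — descendants of G are {W}; none are in {A, U}.
Condition 2 (every backdoor path blocked by {A, U}):
  P1: open — no interior node is in the conditioning set.
  P2: blocked at chain node U ∈ conditioning set.
  P3: blocked at collider M (neither it nor any descendant is in the conditioning set).
  P4: blocked at collider R (neither it nor any descendant is in the conditioning set).
  P5: blocked at chain node U ∈ conditioning set.
  P6: blocked at collider M (neither it nor any descendant is in the conditioning set).
{A, U} does not satisfy the backdoor criterion.

No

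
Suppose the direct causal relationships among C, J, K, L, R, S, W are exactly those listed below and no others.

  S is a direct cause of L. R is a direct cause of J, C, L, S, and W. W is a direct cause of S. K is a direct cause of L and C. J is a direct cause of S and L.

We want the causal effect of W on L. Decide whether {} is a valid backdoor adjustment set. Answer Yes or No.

Backdoor paths from W to L (paths whose first edge points into W):
  P1: W <- R -> J -> S -> L
  P2: W <- R -> J -> L
  P3: W <- R -> C <- K -> L
  P4: W <- R -> S <- J -> L
  P5: W <- R -> S -> L
  P6: W <- R -> L
Condition 1 (no descendant of W in the set): holds — descendants of W are {L, S}; none are in {}.
Condition 2 (every backdoor path blocked by {}):
  P1: open — no interior node is in the conditioning set.
  P2: open — no interior node is in the conditioning set.
  P3: blocked at collider C (neither it nor any descendant is in the conditioning set).
  P4: blocked at collider S (neither it nor any descendant is in the conditioning set).
  P5: open — no interior node is in the conditioning set.
  P6: open — no interior node is in the conditioning set.
{} does not satisfy the backdoor criterion.

No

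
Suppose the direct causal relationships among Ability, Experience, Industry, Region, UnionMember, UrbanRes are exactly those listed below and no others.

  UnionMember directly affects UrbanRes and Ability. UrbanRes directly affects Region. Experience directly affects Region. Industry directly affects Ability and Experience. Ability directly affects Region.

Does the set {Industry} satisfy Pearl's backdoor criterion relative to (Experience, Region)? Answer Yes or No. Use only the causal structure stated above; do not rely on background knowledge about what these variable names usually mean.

Backdoor paths from Experience to Region (paths whose first edge points into Experience):
  P1: Experience <- Industry -> Ability <- UnionMember -> UrbanRes -> Region
  P2: Experience <- Industry -> Ability -> Region
Condition 1 (no descendant of Experience in the set): holds — descendants of Experience are {Region}; none are in {Industry}.
Condition 2 (every backdoor path blocked by {Industry}):
  P1: blocked at fork node Industry ∈ conditioning set.
  P2: blocked at fork node Industry ∈ conditioning set.
{Industry} satisfies the backdoor criterion.

Yes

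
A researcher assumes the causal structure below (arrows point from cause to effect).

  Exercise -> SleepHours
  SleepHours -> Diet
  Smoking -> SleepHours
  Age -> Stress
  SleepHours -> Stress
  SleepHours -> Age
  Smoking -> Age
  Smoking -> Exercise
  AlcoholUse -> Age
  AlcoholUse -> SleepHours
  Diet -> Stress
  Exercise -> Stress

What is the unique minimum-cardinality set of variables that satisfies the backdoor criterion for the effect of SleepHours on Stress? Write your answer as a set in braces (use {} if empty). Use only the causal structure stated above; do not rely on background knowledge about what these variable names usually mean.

Variables eligible for adjustment (non-descendants of SleepHours, excluding SleepHours and Stress): {AlcoholUse, Exercise, Smoking}.
Backdoor paths from SleepHours to Stress:
  P1: SleepHours <- Smoking -> Exercise -> Stress
  P2: SleepHours <- Smoking -> Age -> Stress
  P3: SleepHours <- Exercise <- Smoking -> Age -> Stress
  P4: SleepHours <- Exercise -> Stress
  P5: SleepHours <- AlcoholUse -> Age <- Smoking -> Exercise -> Stress
  P6: SleepHours <- AlcoholUse -> Age -> Stress
The empty set is not sufficient: P1 (SleepHours <- Smoking -> Exercise -> Stress) has no collider blocking it and no conditioned non-collider, so it is open.
Try {AlcoholUse, Exercise, Smoking}:
  P1: blocked at fork node Smoking ∈ conditioning set.
  P2: blocked at fork node Smoking ∈ conditioning set.
  P3: blocked at chain node Exercise ∈ conditioning set.
  P4: blocked at fork node Exercise ∈ conditioning set.
  P5: blocked at fork node AlcoholUse ∈ conditioning set.
  P6: blocked at fork node AlcoholUse ∈ conditioning set.
{AlcoholUse, Exercise, Smoking} contains no descendant of SleepHours and blocks every backdoor path.
Every element of {AlcoholUse, Exercise, Smoking} is needed (dropping AlcoholUse leaves P6 open; dropping Exercise leaves P4 open; dropping Smoking leaves P2 open), so no proper subset is valid.
Among all size-3 subsets of the eligible variables, only {AlcoholUse, Exercise, Smoking} blocks every backdoor path, so it is the unique smallest valid adjustment set.

{AlcoholUse, Exercise, Smoking}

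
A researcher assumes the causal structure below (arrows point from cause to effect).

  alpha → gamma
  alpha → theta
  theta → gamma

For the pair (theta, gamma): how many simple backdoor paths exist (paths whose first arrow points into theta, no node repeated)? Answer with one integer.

A backdoor path from theta to gamma is any simple undirected path whose first edge points into theta (i.e. leaves theta via a parent).
Parents of theta: {alpha}.
Enumerating:
  P1: theta <- alpha -> gamma
That exhausts the simple backdoor paths. Count: 1.

1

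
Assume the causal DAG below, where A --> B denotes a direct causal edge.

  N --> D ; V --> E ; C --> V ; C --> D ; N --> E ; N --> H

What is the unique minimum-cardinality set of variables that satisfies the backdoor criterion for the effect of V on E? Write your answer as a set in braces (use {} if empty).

{}

Variables eligible for adjustment (non-descendants of V, excluding V and E): {C, D, H, N}.
Backdoor paths from V to E:
  P1: V <- C -> D <- N -> E
Each backdoor path contains an unconditioned collider, so every path is already blocked with the empty conditioning set:
  P1: blocked at collider D (neither it nor any descendant is in the conditioning set).
The empty set is therefore the unique smallest valid set.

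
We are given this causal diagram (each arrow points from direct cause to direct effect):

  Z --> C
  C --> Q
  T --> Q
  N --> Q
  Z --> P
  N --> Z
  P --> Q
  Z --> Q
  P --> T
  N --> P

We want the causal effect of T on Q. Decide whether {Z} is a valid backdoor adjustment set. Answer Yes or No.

Backdoor paths from T to Q (paths whose first edge points into T):
  P1: T <- P <- N -> Z -> C -> Q
  P2: T <- P <- N -> Z -> Q
  P3: T <- P <- N -> Q
  P4: T <- P <- Z <- N -> Q
  P5: T <- P <- Z -> C -> Q
  P6: T <- P <- Z -> Q
  P7: T <- P -> Q
Condition 1 (no descendant of T in the set): holds — descendants of T are {Q}; none are in {Z}.
Condition 2 (every backdoor path blocked by {Z}):
  P1: blocked at chain node Z ∈ conditioning set.
  P2: blocked at chain node Z ∈ conditioning set.
  P3: open — no interior node is in the conditioning set.
  P4: blocked at chain node Z ∈ conditioning set.
  P5: blocked at fork node Z ∈ conditioning set.
  P6: blocked at fork node Z ∈ conditioning set.
  P7: open — no interior node is in the conditioning set.
{Z} does not satisfy the backdoor criterion.

No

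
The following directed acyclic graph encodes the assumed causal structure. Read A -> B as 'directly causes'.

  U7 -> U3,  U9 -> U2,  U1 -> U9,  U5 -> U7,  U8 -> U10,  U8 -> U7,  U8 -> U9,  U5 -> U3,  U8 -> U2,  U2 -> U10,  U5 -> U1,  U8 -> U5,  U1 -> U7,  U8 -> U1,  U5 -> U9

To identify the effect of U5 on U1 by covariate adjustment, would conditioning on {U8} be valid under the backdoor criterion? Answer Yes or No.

Yes

Backdoor paths from U5 to U1 (paths whose first edge points into U5):
  P1: U5 <- U8 -> U1
  P2: U5 <- U8 -> U7 <- U1
  P3: U5 <- U8 -> U9 <- U1
  P4: U5 <- U8 -> U2 <- U9 <- U1
  P5: U5 <- U8 -> U10 <- U2 <- U9 <- U1
Condition 1 (no descendant of U5 in the set): holds — descendants of U5 are {U1, U10, U2, U3, U7, U9}; none are in {U8}.
Condition 2 (every backdoor path blocked by {U8}):
  P1: blocked at fork node U8 ∈ conditioning set.
  P2: blocked at fork node U8 ∈ conditioning set.
  P3: blocked at fork node U8 ∈ conditioning set.
  P4: blocked at fork node U8 ∈ conditioning set.
  P5: blocked at fork node U8 ∈ conditioning set.
{U8} satisfies the backdoor criterion.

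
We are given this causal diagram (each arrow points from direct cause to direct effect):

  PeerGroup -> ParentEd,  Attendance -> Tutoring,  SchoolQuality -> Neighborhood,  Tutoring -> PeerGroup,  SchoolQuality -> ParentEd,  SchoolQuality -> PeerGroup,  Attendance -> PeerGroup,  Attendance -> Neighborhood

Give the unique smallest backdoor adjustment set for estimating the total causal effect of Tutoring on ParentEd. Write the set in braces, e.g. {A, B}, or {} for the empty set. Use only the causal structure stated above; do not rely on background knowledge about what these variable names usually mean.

Variables eligible for adjustment (non-descendants of Tutoring, excluding Tutoring and ParentEd): {Attendance, Neighborhood, SchoolQuality}.
Backdoor paths from Tutoring to ParentEd:
  P1: Tutoring <- Attendance -> PeerGroup <- SchoolQuality -> ParentEd
  P2: Tutoring <- Attendance -> PeerGroup -> ParentEd
  P3: Tutoring <- Attendance -> Neighborhood <- SchoolQuality -> PeerGroup -> ParentEd
  P4: Tutoring <- Attendance -> Neighborhood <- SchoolQuality -> ParentEd
The empty set is not sufficient: P2 (Tutoring <- Attendance -> PeerGroup -> ParentEd) has no collider blocking it and no conditioned non-collider, so it is open.
Try {Attendance}:
  P1: blocked at fork node Attendance ∈ conditioning set.
  P2: blocked at fork node Attendance ∈ conditioning set.
  P3: blocked at fork node Attendance ∈ conditioning set.
  P4: blocked at fork node Attendance ∈ conditioning set.
{Attendance} contains no descendant of Tutoring and blocks every backdoor path.
No other singleton works — e.g. {SchoolQuality} leaves P2 open — so {Attendance} is the unique smallest valid adjustment set.

{Attendance}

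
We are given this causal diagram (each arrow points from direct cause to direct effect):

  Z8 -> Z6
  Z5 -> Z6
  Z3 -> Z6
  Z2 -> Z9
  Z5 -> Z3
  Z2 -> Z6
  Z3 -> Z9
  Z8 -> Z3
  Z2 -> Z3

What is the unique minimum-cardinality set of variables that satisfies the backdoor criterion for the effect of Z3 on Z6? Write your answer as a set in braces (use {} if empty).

{Z2, Z5, Z8}

Variables eligible for adjustment (non-descendants of Z3, excluding Z3 and Z6): {Z2, Z5, Z8}.
Backdoor paths from Z3 to Z6:
  P1: Z3 <- Z2 -> Z6
  P2: Z3 <- Z5 -> Z6
  P3: Z3 <- Z8 -> Z6
The empty set is not sufficient: P1 (Z3 <- Z2 -> Z6) has no collider blocking it and no conditioned non-collider, so it is open.
Try {Z2, Z5, Z8}:
  P1: blocked at fork node Z2 ∈ conditioning set.
  P2: blocked at fork node Z5 ∈ conditioning set.
  P3: blocked at fork node Z8 ∈ conditioning set.
{Z2, Z5, Z8} contains no descendant of Z3 and blocks every backdoor path.
Every element of {Z2, Z5, Z8} is needed (dropping Z2 leaves P1 open; dropping Z5 leaves P2 open; dropping Z8 leaves P3 open), so no proper subset is valid.
Among all size-3 subsets of the eligible variables, only {Z2, Z5, Z8} blocks every backdoor path, so it is the unique smallest valid adjustment set.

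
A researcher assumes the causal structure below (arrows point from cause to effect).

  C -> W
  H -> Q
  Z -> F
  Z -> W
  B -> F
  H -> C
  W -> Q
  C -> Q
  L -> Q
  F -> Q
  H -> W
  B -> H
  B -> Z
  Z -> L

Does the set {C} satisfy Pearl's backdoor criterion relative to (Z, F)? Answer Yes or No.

Backdoor paths from Z to F (paths whose first edge points into Z):
  P1: Z <- B -> H -> C -> W -> Q <- F
  P2: Z <- B -> H -> C -> Q <- F
  P3: Z <- B -> H -> W <- C -> Q <- F
  P4: Z <- B -> H -> W -> Q <- F
  P5: Z <- B -> H -> Q <- F
  P6: Z <- B -> F
Condition 1 (no descendant of Z in the set): holds — descendants of Z are {F, L, Q, W}; none are in {C}.
Condition 2 (every backdoor path blocked by {C}):
  P1: blocked at chain node C ∈ conditioning set.
  P2: blocked at chain node C ∈ conditioning set.
  P3: blocked at collider W (neither it nor any descendant is in the conditioning set).
  P4: blocked at collider Q (neither it nor any descendant is in the conditioning set).
  P5: blocked at collider Q (neither it nor any descendant is in the conditioning set).
  P6: open — no interior node is in the conditioning set.
{C} does not satisfy the backdoor criterion.

No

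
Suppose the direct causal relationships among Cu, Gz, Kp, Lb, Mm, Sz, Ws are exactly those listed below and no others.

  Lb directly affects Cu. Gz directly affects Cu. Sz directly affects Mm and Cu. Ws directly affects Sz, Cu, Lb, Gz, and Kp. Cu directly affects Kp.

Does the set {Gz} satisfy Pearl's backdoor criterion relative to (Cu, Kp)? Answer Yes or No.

Backdoor paths from Cu to Kp (paths whose first edge points into Cu):
  P1: Cu <- Ws -> Kp
  P2: Cu <- Sz <- Ws -> Kp
  P3: Cu <- Lb <- Ws -> Kp
  P4: Cu <- Gz <- Ws -> Kp
Condition 1 (no descendant of Cu in the set): holds — descendants of Cu are {Kp}; none are in {Gz}.
Condition 2 (every backdoor path blocked by {Gz}):
  P1: open — no interior node is in the conditioning set.
  P2: open — no interior node is in the conditioning set.
  P3: open — no interior node is in the conditioning set.
  P4: blocked at chain node Gz ∈ conditioning set.
{Gz} does not satisfy the backdoor criterion.

No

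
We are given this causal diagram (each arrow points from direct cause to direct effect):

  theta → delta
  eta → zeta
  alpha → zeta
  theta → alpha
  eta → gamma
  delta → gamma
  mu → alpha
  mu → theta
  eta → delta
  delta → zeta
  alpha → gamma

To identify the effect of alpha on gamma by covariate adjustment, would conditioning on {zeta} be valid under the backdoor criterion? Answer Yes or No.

Backdoor paths from alpha to gamma (paths whose first edge points into alpha):
  P1: alpha <- mu -> theta -> delta <- eta -> gamma
  P2: alpha <- mu -> theta -> delta -> gamma
  P3: alpha <- mu -> theta -> delta -> zeta <- eta -> gamma
  P4: alpha <- theta -> delta <- eta -> gamma
  P5: alpha <- theta -> delta -> gamma
  P6: alpha <- theta -> delta -> zeta <- eta -> gamma
Condition 1 (no descendant of alpha in the set): FAILS — zeta is a descendant of alpha.
Condition 2 (every backdoor path blocked by {zeta}):
  P1: open — collider(s) delta are conditioned on (or have a conditioned descendant) and no non-collider on the path is in the set.
  P2: open — no interior node is in the conditioning set.
  P3: open — collider(s) zeta are conditioned on (or have a conditioned descendant) and no non-collider on the path is in the set.
  P4: open — collider(s) delta are conditioned on (or have a conditioned descendant) and no non-collider on the path is in the set.
  P5: open — no interior node is in the conditioning set.
  P6: open — collider(s) zeta are conditioned on (or have a conditioned descendant) and no non-collider on the path is in the set.
{zeta} does not satisfy the backdoor criterion.

No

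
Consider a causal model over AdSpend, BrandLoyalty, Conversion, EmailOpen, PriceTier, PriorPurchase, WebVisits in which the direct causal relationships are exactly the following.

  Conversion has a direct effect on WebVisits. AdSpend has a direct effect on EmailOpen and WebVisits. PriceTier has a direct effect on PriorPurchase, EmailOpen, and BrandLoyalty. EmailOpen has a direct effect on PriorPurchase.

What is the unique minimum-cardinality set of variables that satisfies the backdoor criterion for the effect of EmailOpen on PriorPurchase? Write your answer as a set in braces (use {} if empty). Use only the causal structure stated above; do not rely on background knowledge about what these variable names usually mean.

Variables eligible for adjustment (non-descendants of EmailOpen, excluding EmailOpen and PriorPurchase): {AdSpend, BrandLoyalty, Conversion, PriceTier, WebVisits}.
Backdoor paths from EmailOpen to PriorPurchase:
  P1: EmailOpen <- PriceTier -> PriorPurchase
The empty set is not sufficient: P1 (EmailOpen <- PriceTier -> PriorPurchase) has no collider blocking it and no conditioned non-collider, so it is open.
Try {PriceTier}:
  P1: blocked at fork node PriceTier ∈ conditioning set.
{PriceTier} contains no descendant of EmailOpen and blocks every backdoor path.
No other singleton works — e.g. {AdSpend} leaves P1 open — so {PriceTier} is the unique smallest valid adjustment set.

{PriceTier}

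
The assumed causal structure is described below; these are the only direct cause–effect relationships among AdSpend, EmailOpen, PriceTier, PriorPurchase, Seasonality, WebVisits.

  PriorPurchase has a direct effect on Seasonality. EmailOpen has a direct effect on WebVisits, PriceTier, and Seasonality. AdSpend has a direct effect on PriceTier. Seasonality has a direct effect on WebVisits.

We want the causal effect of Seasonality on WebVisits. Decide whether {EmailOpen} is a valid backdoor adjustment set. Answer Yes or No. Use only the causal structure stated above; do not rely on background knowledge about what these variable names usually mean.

Yes

Backdoor paths from Seasonality to WebVisits (paths whose first edge points into Seasonality):
  P1: Seasonality <- EmailOpen -> WebVisits
Condition 1 (no descendant of Seasonality in the set): holds — descendants of Seasonality are {WebVisits}; none are in {EmailOpen}.
Condition 2 (every backdoor path blocked by {EmailOpen}):
  P1: blocked at fork node EmailOpen ∈ conditioning set.
{EmailOpen} satisfies the backdoor criterion.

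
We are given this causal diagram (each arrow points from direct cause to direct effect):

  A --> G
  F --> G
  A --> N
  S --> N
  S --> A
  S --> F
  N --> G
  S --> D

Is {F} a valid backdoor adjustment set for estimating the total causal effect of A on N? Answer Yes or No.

Backdoor paths from A to N (paths whose first edge points into A):
  P1: A <- S -> F -> G <- N
  P2: A <- S -> N
Condition 1 (no descendant of A in the set): holds — descendants of A are {G, N}; none are in {F}.
Condition 2 (every backdoor path blocked by {F}):
  P1: blocked at chain node F ∈ conditioning set.
  P2: open — no interior node is in the conditioning set.
{F} does not satisfy the backdoor criterion.

No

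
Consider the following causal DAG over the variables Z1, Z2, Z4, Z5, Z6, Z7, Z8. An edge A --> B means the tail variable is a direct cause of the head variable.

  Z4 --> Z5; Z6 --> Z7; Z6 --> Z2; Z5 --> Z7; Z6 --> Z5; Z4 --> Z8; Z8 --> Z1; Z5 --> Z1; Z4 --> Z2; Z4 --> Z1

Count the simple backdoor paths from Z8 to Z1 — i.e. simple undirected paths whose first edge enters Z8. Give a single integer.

4

A backdoor path from Z8 to Z1 is any simple undirected path whose first edge points into Z8 (i.e. leaves Z8 via a parent).
Parents of Z8: {Z4}.
Enumerating:
  P1: Z8 <- Z4 -> Z5 -> Z1
  P2: Z8 <- Z4 -> Z1
  P3: Z8 <- Z4 -> Z2 <- Z6 -> Z5 -> Z1
  P4: Z8 <- Z4 -> Z2 <- Z6 -> Z7 <- Z5 -> Z1
That exhausts the simple backdoor paths. Count: 4.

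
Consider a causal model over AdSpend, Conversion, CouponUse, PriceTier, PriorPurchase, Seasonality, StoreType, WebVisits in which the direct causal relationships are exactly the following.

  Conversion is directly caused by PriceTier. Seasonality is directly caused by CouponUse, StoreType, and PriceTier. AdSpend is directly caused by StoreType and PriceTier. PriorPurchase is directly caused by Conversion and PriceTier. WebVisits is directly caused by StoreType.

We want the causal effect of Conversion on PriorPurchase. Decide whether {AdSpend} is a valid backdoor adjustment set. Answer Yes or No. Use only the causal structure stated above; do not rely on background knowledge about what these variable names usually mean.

Backdoor paths from Conversion to PriorPurchase (paths whose first edge points into Conversion):
  P1: Conversion <- PriceTier -> PriorPurchase
Condition 1 (no descendant of Conversion in the set): holds — descendants of Conversion are {PriorPurchase}; none are in {AdSpend}.
Condition 2 (every backdoor path blocked by {AdSpend}):
  P1: open — no interior node is in the conditioning set.
{AdSpend} does not satisfy the backdoor criterion.

No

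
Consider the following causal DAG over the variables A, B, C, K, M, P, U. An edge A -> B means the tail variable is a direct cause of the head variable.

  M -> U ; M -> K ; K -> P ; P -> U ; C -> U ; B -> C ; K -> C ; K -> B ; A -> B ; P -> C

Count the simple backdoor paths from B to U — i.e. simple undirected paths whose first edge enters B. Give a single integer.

5

A backdoor path from B to U is any simple undirected path whose first edge points into B (i.e. leaves B via a parent).
Parents of B: {A, K}.
Enumerating:
  P1: B <- K <- M -> U
  P2: B <- K -> P -> C -> U
  P3: B <- K -> P -> U
  P4: B <- K -> C <- P -> U
  P5: B <- K -> C -> U
That exhausts the simple backdoor paths. Count: 5.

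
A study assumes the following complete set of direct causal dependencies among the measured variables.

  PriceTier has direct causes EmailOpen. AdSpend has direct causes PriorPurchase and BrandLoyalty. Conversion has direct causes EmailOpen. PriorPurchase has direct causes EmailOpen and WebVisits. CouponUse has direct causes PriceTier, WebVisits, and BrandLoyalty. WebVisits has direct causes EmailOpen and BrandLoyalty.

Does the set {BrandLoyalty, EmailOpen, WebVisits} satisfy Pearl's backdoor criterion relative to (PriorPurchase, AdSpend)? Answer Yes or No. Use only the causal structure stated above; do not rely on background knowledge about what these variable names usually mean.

Backdoor paths from PriorPurchase to AdSpend (paths whose first edge points into PriorPurchase):
  P1: PriorPurchase <- EmailOpen -> PriceTier -> CouponUse <- BrandLoyalty -> AdSpend
  P2: PriorPurchase <- EmailOpen -> PriceTier -> CouponUse <- WebVisits <- BrandLoyalty -> AdSpend
  P3: PriorPurchase <- EmailOpen -> WebVisits <- BrandLoyalty -> AdSpend
  P4: PriorPurchase <- EmailOpen -> WebVisits -> CouponUse <- BrandLoyalty -> AdSpend
  P5: PriorPurchase <- WebVisits <- EmailOpen -> PriceTier -> CouponUse <- BrandLoyalty -> AdSpend
  P6: PriorPurchase <- WebVisits <- BrandLoyalty -> AdSpend
  P7: PriorPurchase <- WebVisits -> CouponUse <- BrandLoyalty -> AdSpend
Condition 1 (no descendant of PriorPurchase in the set): holds — descendants of PriorPurchase are {AdSpend}; none are in {BrandLoyalty, EmailOpen, WebVisits}.
Condition 2 (every backdoor path blocked by {BrandLoyalty, EmailOpen, WebVisits}):
  P1: blocked at fork node EmailOpen ∈ conditioning set.
  P2: blocked at fork node EmailOpen ∈ conditioning set.
  P3: blocked at fork node EmailOpen ∈ conditioning set.
  P4: blocked at fork node EmailOpen ∈ conditioning set.
  P5: blocked at chain node WebVisits ∈ conditioning set.
  P6: blocked at chain node WebVisits ∈ conditioning set.
  P7: blocked at fork node WebVisits ∈ conditioning set.
{BrandLoyalty, EmailOpen, WebVisits} satisfies the backdoor criterion.

Yes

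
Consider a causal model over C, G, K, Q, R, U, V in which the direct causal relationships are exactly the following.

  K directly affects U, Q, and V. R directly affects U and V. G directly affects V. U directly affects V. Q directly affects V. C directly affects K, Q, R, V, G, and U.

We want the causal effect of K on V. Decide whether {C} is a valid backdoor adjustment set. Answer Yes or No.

Backdoor paths from K to V (paths whose first edge points into K):
  P1: K <- C -> G -> V
  P2: K <- C -> R -> U -> V
  P3: K <- C -> R -> V
  P4: K <- C -> U <- R -> V
  P5: K <- C -> U -> V
  P6: K <- C -> Q -> V
  P7: K <- C -> V
Condition 1 (no descendant of K in the set): holds — descendants of K are {Q, U, V}; none are in {C}.
Condition 2 (every backdoor path blocked by {C}):
  P1: blocked at fork node C ∈ conditioning set.
  P2: blocked at fork node C ∈ conditioning set.
  P3: blocked at fork node C ∈ conditioning set.
  P4: blocked at fork node C ∈ conditioning set.
  P5: blocked at fork node C ∈ conditioning set.
  P6: blocked at fork node C ∈ conditioning set.
  P7: blocked at fork node C ∈ conditioning set.
{C} satisfies the backdoor criterion.

Yes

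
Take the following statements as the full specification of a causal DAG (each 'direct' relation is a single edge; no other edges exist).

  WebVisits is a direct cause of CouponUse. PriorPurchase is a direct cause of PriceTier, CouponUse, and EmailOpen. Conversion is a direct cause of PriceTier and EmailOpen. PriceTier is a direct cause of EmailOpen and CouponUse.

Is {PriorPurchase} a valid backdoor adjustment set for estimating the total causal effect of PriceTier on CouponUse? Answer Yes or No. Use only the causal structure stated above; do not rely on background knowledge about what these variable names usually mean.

Yes

Backdoor paths from PriceTier to CouponUse (paths whose first edge points into PriceTier):
  P1: PriceTier <- Conversion -> EmailOpen <- PriorPurchase -> CouponUse
  P2: PriceTier <- PriorPurchase -> CouponUse
Condition 1 (no descendant of PriceTier in the set): holds — descendants of PriceTier are {CouponUse, EmailOpen}; none are in {PriorPurchase}.
Condition 2 (every backdoor path blocked by {PriorPurchase}):
  P1: blocked at collider EmailOpen (neither it nor any descendant is in the conditioning set).
  P2: blocked at fork node PriorPurchase ∈ conditioning set.
{PriorPurchase} satisfies the backdoor criterion.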